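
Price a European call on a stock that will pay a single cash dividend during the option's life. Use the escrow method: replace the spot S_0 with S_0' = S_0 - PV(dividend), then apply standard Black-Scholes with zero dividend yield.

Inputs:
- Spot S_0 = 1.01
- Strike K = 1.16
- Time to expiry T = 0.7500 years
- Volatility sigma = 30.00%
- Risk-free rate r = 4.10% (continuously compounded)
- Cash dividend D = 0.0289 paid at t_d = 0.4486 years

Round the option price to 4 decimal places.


Answer: Price = 0.0518

Derivation:
PV(D) = D * exp(-r * t_d) = 0.0289 * 0.98177551 = 0.02837331
S_0' = S_0 - PV(D) = 1.0100 - 0.02837331 = 0.98162669
d1 = (ln(S_0'/K) + (r + sigma^2/2)*T) / (sigma*sqrt(T)) = -0.39438490
d2 = d1 - sigma*sqrt(T) = -0.65419252
exp(-rT) = 0.96971797
N(d1) = 0.34664844; N(d2) = 0.25649389
C = S_0' * N(d1) - K * exp(-rT) * N(d2) = 0.98162669 * 0.34664844 - 1.1600 * 0.96971797 * 0.25649389 = 0.0518


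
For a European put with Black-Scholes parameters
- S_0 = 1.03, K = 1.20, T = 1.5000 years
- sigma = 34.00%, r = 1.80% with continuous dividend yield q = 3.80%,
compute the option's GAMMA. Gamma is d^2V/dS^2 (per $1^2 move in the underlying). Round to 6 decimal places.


Answer: Gamma = 0.855534

Derivation:
d1 = -0.2306909137; d2 = -0.6471041699
phi(d1) = 0.3884667564; exp(-qT) = 0.9445940694; exp(-rT) = 0.9733612415
Gamma = exp(-qT) * phi(d1) / (S * sigma * sqrt(T)) = 0.9445940694 * 0.3884667564 / (1.0300 * 0.3400 * 1.2247448714) = 0.855534


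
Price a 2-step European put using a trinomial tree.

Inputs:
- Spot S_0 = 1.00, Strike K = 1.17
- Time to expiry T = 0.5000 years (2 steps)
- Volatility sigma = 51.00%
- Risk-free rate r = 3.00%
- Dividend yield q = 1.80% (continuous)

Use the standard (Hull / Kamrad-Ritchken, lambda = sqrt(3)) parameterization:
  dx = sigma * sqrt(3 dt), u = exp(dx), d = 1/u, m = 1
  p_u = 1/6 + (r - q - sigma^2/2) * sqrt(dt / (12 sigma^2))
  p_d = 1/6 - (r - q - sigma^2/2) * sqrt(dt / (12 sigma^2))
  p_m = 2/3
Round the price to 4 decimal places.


Answer: Price = V(0,0) = 0.2517

Derivation:
dt = T/N = 0.250000; dx = sigma*sqrt(3*dt) = 0.441673
u = exp(dx) = 1.555307; d = 1/u = 0.642960
p_u = 0.133257, p_m = 0.666667, p_d = 0.200077
Discount per step: exp(-r*dt) = 0.992528
Stock lattice S(k, j) with j the centered position index:
  k=0: S(0,+0) = 1.0000
  k=1: S(1,-1) = 0.6430; S(1,+0) = 1.0000; S(1,+1) = 1.5553
  k=2: S(2,-2) = 0.4134; S(2,-1) = 0.6430; S(2,+0) = 1.0000; S(2,+1) = 1.5553; S(2,+2) = 2.4190
Terminal payoffs V(N, j) = max(K - S_T, 0):
  V(2,-2) = 0.756603; V(2,-1) = 0.527040; V(2,+0) = 0.170000; V(2,+1) = 0.000000; V(2,+2) = 0.000000
Backward induction: V(k, j) = exp(-r*dt) * [p_u * V(k+1, j+1) + p_m * V(k+1, j) + p_d * V(k+1, j-1)]
  V(1,-1) = exp(-r*dt) * [p_u*0.170000 + p_m*0.527040 + p_d*0.756603] = 0.521466
  V(1,+0) = exp(-r*dt) * [p_u*0.000000 + p_m*0.170000 + p_d*0.527040] = 0.217147
  V(1,+1) = exp(-r*dt) * [p_u*0.000000 + p_m*0.000000 + p_d*0.170000] = 0.033759
  V(0,+0) = exp(-r*dt) * [p_u*0.033759 + p_m*0.217147 + p_d*0.521466] = 0.251702


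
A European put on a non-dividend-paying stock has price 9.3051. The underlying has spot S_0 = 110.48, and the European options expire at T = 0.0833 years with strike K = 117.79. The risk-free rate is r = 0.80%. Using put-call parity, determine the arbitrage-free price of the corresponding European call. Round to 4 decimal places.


Put-call parity: C - P = S_0 * exp(-qT) - K * exp(-rT).
S_0 * exp(-qT) = 110.4800 * 1.00000000 = 110.48000000
K * exp(-rT) = 117.7900 * 0.99933382 = 117.71153089
C = P + S*exp(-qT) - K*exp(-rT)
C = 9.3051 + 110.48000000 - 117.71153089 = 2.0736

Answer: Call price = 2.0736


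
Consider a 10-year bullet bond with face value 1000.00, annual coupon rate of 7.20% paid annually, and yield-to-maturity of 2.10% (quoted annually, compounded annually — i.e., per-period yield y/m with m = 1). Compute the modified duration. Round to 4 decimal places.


Answer: Modified duration = 7.7722

Derivation:
Coupon per period c = face * coupon_rate / m = 72.000000
Periods per year m = 1; per-period yield y/m = 0.021000
Number of cashflows N = 10
Cashflows (t years, CF_t, discount factor 1/(1+y/m)^(m*t), PV):
  t = 1.0000: CF_t = 72.000000, DF = 0.979432, PV = 70.519099
  t = 2.0000: CF_t = 72.000000, DF = 0.959287, PV = 69.068657
  t = 3.0000: CF_t = 72.000000, DF = 0.939556, PV = 67.648048
  t = 4.0000: CF_t = 72.000000, DF = 0.920231, PV = 66.256658
  t = 5.0000: CF_t = 72.000000, DF = 0.901304, PV = 64.893887
  t = 6.0000: CF_t = 72.000000, DF = 0.882766, PV = 63.559145
  t = 7.0000: CF_t = 72.000000, DF = 0.864609, PV = 62.251856
  t = 8.0000: CF_t = 72.000000, DF = 0.846826, PV = 60.971455
  t = 9.0000: CF_t = 72.000000, DF = 0.829408, PV = 59.717390
  t = 10.0000: CF_t = 1072.000000, DF = 0.812349, PV = 870.837986
Price P = sum_t PV_t = 1455.724180
First compute Macaulay numerator sum_t t * PV_t:
  t * PV_t at t = 1.0000: 70.519099
  t * PV_t at t = 2.0000: 138.137314
  t * PV_t at t = 3.0000: 202.944144
  t * PV_t at t = 4.0000: 265.026633
  t * PV_t at t = 5.0000: 324.469433
  t * PV_t at t = 6.0000: 381.354868
  t * PV_t at t = 7.0000: 435.762990
  t * PV_t at t = 8.0000: 487.771641
  t * PV_t at t = 9.0000: 537.456509
  t * PV_t at t = 10.0000: 8708.379855
Macaulay duration D = 11551.822487 / 1455.724180 = 7.935447
Modified duration = D / (1 + y/m) = 7.935447 / (1 + 0.021000) = 7.772230


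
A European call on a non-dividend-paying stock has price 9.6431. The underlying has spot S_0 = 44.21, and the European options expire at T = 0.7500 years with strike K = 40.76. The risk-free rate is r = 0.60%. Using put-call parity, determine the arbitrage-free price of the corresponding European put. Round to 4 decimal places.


Answer: Put price = 6.0101

Derivation:
Put-call parity: C - P = S_0 * exp(-qT) - K * exp(-rT).
S_0 * exp(-qT) = 44.2100 * 1.00000000 = 44.21000000
K * exp(-rT) = 40.7600 * 0.99551011 = 40.57699208
P = C - S*exp(-qT) + K*exp(-rT)
P = 9.6431 - 44.21000000 + 40.57699208 = 6.0101


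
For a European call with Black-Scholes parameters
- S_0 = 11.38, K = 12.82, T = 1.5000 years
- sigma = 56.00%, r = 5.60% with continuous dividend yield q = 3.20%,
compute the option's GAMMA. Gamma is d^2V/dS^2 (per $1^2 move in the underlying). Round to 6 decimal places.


Answer: Gamma = 0.047535

Derivation:
d1 = 0.2216948268; d2 = -0.4641623012
phi(d1) = 0.3892580330; exp(-qT) = 0.9531337871; exp(-rT) = 0.9194312561
Gamma = exp(-qT) * phi(d1) / (S * sigma * sqrt(T)) = 0.9531337871 * 0.3892580330 / (11.3800 * 0.5600 * 1.2247448714) = 0.047535


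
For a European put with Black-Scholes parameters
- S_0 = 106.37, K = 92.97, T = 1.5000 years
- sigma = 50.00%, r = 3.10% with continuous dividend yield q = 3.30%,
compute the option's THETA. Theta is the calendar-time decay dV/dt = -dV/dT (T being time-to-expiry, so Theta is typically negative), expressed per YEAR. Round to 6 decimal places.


d1 = 0.5211644143; d2 = -0.0912080214
phi(d1) = 0.3482813299; exp(-qT) = 0.9517051581; exp(-rT) = 0.9545645606
Theta = -S*exp(-qT)*phi(d1)*sigma/(2*sqrt(T)) + r*K*exp(-rT)*N(-d2) - q*S*exp(-qT)*N(-d1)
N(-d1) = 0.3011261208; N(-d2) = 0.5363363493; sqrt(T) = 1.2247448714
Term 1 = -106.3700 * 0.9517051581 * 0.3482813299 * 0.5000 / (2 * 1.2247448714) = -7.1969113909
Term 2 = 0.0310 * 92.9700 * 0.9545645606 * 0.5363363493 = 1.4755266673
Term 3 = -0.0330 * 106.3700 * 0.9517051581 * 0.3011261208 = -1.0059675037
Theta = -7.1969113909 + (1.4755266673) + (-1.0059675037) = -6.727352

Answer: Theta = -6.727352


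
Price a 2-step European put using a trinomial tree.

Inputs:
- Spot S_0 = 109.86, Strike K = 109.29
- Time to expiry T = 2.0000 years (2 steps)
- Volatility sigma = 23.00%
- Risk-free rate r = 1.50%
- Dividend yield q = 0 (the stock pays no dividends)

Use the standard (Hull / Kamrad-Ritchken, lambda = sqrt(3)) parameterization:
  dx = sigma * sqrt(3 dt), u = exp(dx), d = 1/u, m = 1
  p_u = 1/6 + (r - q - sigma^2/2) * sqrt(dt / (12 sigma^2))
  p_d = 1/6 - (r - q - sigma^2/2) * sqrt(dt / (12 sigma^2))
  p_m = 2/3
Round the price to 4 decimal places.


dt = T/N = 1.000000; dx = sigma*sqrt(3*dt) = 0.398372
u = exp(dx) = 1.489398; d = 1/u = 0.671412
p_u = 0.152296, p_m = 0.666667, p_d = 0.181038
Discount per step: exp(-r*dt) = 0.985112
Stock lattice S(k, j) with j the centered position index:
  k=0: S(0,+0) = 109.8600
  k=1: S(1,-1) = 73.7614; S(1,+0) = 109.8600; S(1,+1) = 163.6252
  k=2: S(2,-2) = 49.5243; S(2,-1) = 73.7614; S(2,+0) = 109.8600; S(2,+1) = 163.6252; S(2,+2) = 243.7030
Terminal payoffs V(N, j) = max(K - S_T, 0):
  V(2,-2) = 59.765700; V(2,-1) = 35.528631; V(2,+0) = 0.000000; V(2,+1) = 0.000000; V(2,+2) = 0.000000
Backward induction: V(k, j) = exp(-r*dt) * [p_u * V(k+1, j+1) + p_m * V(k+1, j) + p_d * V(k+1, j-1)]
  V(1,-1) = exp(-r*dt) * [p_u*0.000000 + p_m*35.528631 + p_d*59.765700] = 33.991875
  V(1,+0) = exp(-r*dt) * [p_u*0.000000 + p_m*0.000000 + p_d*35.528631] = 6.336260
  V(1,+1) = exp(-r*dt) * [p_u*0.000000 + p_m*0.000000 + p_d*0.000000] = 0.000000
  V(0,+0) = exp(-r*dt) * [p_u*0.000000 + p_m*6.336260 + p_d*33.991875] = 10.223475

Answer: Price = V(0,0) = 10.2235


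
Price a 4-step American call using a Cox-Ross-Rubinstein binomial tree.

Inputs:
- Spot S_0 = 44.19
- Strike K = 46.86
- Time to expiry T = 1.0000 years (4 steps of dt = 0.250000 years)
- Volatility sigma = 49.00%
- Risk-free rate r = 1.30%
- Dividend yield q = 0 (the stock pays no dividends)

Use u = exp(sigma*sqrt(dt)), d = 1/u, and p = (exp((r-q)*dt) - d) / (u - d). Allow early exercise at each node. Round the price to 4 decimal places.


Answer: Price = V(0,0) = 7.6546

Derivation:
dt = T/N = 0.250000
u = exp(sigma*sqrt(dt)) = 1.277621; d = 1/u = 0.782705
p = (exp((r-q)*dt) - d) / (u - d) = 0.445632
Discount per step: exp(-r*dt) = 0.996755
Stock lattice S(k, i) with i counting down-moves:
  k=0: S(0,0) = 44.1900
  k=1: S(1,0) = 56.4581; S(1,1) = 34.5877
  k=2: S(2,0) = 72.1321; S(2,1) = 44.1900; S(2,2) = 27.0720
  k=3: S(3,0) = 92.1574; S(3,1) = 56.4581; S(3,2) = 34.5877; S(3,3) = 21.1893
  k=4: S(4,0) = 117.7423; S(4,1) = 72.1321; S(4,2) = 44.1900; S(4,3) = 27.0720; S(4,4) = 16.5850
Terminal payoffs V(N, i) = max(S_T - K, 0):
  V(4,0) = 70.882321; V(4,1) = 25.272054; V(4,2) = 0.000000; V(4,3) = 0.000000; V(4,4) = 0.000000
Backward induction: V(k, i) = exp(-r*dt) * [p * V(k+1, i) + (1-p) * V(k+1, i+1)]; then take max(V_cont, immediate exercise) for American.
  V(3,0) = exp(-r*dt) * [p*70.882321 + (1-p)*25.272054] = 45.449497; exercise = 45.297449; V(3,0) = max -> 45.449497
  V(3,1) = exp(-r*dt) * [p*25.272054 + (1-p)*0.000000] = 11.225493; exercise = 9.598086; V(3,1) = max -> 11.225493
  V(3,2) = exp(-r*dt) * [p*0.000000 + (1-p)*0.000000] = 0.000000; exercise = 0.000000; V(3,2) = max -> 0.000000
  V(3,3) = exp(-r*dt) * [p*0.000000 + (1-p)*0.000000] = 0.000000; exercise = 0.000000; V(3,3) = max -> 0.000000
  V(2,0) = exp(-r*dt) * [p*45.449497 + (1-p)*11.225493] = 26.390894; exercise = 25.272054; V(2,0) = max -> 26.390894
  V(2,1) = exp(-r*dt) * [p*11.225493 + (1-p)*0.000000] = 4.986207; exercise = 0.000000; V(2,1) = max -> 4.986207
  V(2,2) = exp(-r*dt) * [p*0.000000 + (1-p)*0.000000] = 0.000000; exercise = 0.000000; V(2,2) = max -> 0.000000
  V(1,0) = exp(-r*dt) * [p*26.390894 + (1-p)*4.986207] = 14.477692; exercise = 9.598086; V(1,0) = max -> 14.477692
  V(1,1) = exp(-r*dt) * [p*4.986207 + (1-p)*0.000000] = 2.214804; exercise = 0.000000; V(1,1) = max -> 2.214804
  V(0,0) = exp(-r*dt) * [p*14.477692 + (1-p)*2.214804] = 7.654621; exercise = 0.000000; V(0,0) = max -> 7.654621


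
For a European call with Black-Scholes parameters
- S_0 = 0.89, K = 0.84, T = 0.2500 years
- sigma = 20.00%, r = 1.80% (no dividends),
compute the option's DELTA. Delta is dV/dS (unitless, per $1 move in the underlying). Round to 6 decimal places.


d1 = 0.6731957089; d2 = 0.5731957089
phi(d1) = 0.3180537884; exp(-qT) = 1.0000000000; exp(-rT) = 0.9955101098
N(d1) = 0.7495886046
Delta = exp(-qT) * N(d1) = 1.0000000000 * 0.7495886046 = 0.749589

Answer: Delta = 0.749589


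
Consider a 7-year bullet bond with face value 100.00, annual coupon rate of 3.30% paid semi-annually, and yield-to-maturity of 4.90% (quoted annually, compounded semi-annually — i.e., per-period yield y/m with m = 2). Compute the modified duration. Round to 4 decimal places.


Answer: Modified duration = 6.1140

Derivation:
Coupon per period c = face * coupon_rate / m = 1.650000
Periods per year m = 2; per-period yield y/m = 0.024500
Number of cashflows N = 14
Cashflows (t years, CF_t, discount factor 1/(1+y/m)^(m*t), PV):
  t = 0.5000: CF_t = 1.650000, DF = 0.976086, PV = 1.610542
  t = 1.0000: CF_t = 1.650000, DF = 0.952744, PV = 1.572027
  t = 1.5000: CF_t = 1.650000, DF = 0.929960, PV = 1.534433
  t = 2.0000: CF_t = 1.650000, DF = 0.907721, PV = 1.497739
  t = 2.5000: CF_t = 1.650000, DF = 0.886013, PV = 1.461922
  t = 3.0000: CF_t = 1.650000, DF = 0.864825, PV = 1.426961
  t = 3.5000: CF_t = 1.650000, DF = 0.844143, PV = 1.392837
  t = 4.0000: CF_t = 1.650000, DF = 0.823957, PV = 1.359528
  t = 4.5000: CF_t = 1.650000, DF = 0.804252, PV = 1.327016
  t = 5.0000: CF_t = 1.650000, DF = 0.785019, PV = 1.295282
  t = 5.5000: CF_t = 1.650000, DF = 0.766246, PV = 1.264306
  t = 6.0000: CF_t = 1.650000, DF = 0.747922, PV = 1.234072
  t = 6.5000: CF_t = 1.650000, DF = 0.730036, PV = 1.204560
  t = 7.0000: CF_t = 101.650000, DF = 0.712578, PV = 72.433572
Price P = sum_t PV_t = 90.614798
First compute Macaulay numerator sum_t t * PV_t:
  t * PV_t at t = 0.5000: 0.805271
  t * PV_t at t = 1.0000: 1.572027
  t * PV_t at t = 1.5000: 2.301650
  t * PV_t at t = 2.0000: 2.995478
  t * PV_t at t = 2.5000: 3.654804
  t * PV_t at t = 3.0000: 4.280884
  t * PV_t at t = 3.5000: 4.874928
  t * PV_t at t = 4.0000: 5.438113
  t * PV_t at t = 4.5000: 5.971574
  t * PV_t at t = 5.0000: 6.476410
  t * PV_t at t = 5.5000: 6.953685
  t * PV_t at t = 6.0000: 7.404430
  t * PV_t at t = 6.5000: 7.829640
  t * PV_t at t = 7.0000: 507.035006
Macaulay duration D = 567.593901 / 90.614798 = 6.263810
Modified duration = D / (1 + y/m) = 6.263810 / (1 + 0.024500) = 6.114017


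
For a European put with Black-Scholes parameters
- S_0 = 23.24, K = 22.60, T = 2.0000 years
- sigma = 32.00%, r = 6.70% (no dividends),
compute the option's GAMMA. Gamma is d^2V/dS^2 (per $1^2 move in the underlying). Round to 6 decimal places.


d1 = 0.5840813066; d2 = 0.1315329666
phi(d1) = 0.3363799281; exp(-qT) = 1.0000000000; exp(-rT) = 0.8745900646
Gamma = exp(-qT) * phi(d1) / (S * sigma * sqrt(T)) = 1.0000000000 * 0.3363799281 / (23.2400 * 0.3200 * 1.4142135624) = 0.031984

Answer: Gamma = 0.031984


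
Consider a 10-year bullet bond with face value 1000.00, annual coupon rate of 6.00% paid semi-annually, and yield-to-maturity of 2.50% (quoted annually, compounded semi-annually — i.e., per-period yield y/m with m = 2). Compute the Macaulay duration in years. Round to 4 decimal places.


Answer: Macaulay duration = 7.9993 years

Derivation:
Coupon per period c = face * coupon_rate / m = 30.000000
Periods per year m = 2; per-period yield y/m = 0.012500
Number of cashflows N = 20
Cashflows (t years, CF_t, discount factor 1/(1+y/m)^(m*t), PV):
  t = 0.5000: CF_t = 30.000000, DF = 0.987654, PV = 29.629630
  t = 1.0000: CF_t = 30.000000, DF = 0.975461, PV = 29.263832
  t = 1.5000: CF_t = 30.000000, DF = 0.963418, PV = 28.902550
  t = 2.0000: CF_t = 30.000000, DF = 0.951524, PV = 28.545728
  t = 2.5000: CF_t = 30.000000, DF = 0.939777, PV = 28.193312
  t = 3.0000: CF_t = 30.000000, DF = 0.928175, PV = 27.845246
  t = 3.5000: CF_t = 30.000000, DF = 0.916716, PV = 27.501478
  t = 4.0000: CF_t = 30.000000, DF = 0.905398, PV = 27.161953
  t = 4.5000: CF_t = 30.000000, DF = 0.894221, PV = 26.826621
  t = 5.0000: CF_t = 30.000000, DF = 0.883181, PV = 26.495428
  t = 5.5000: CF_t = 30.000000, DF = 0.872277, PV = 26.168324
  t = 6.0000: CF_t = 30.000000, DF = 0.861509, PV = 25.845258
  t = 6.5000: CF_t = 30.000000, DF = 0.850873, PV = 25.526181
  t = 7.0000: CF_t = 30.000000, DF = 0.840368, PV = 25.211043
  t = 7.5000: CF_t = 30.000000, DF = 0.829993, PV = 24.899795
  t = 8.0000: CF_t = 30.000000, DF = 0.819746, PV = 24.592390
  t = 8.5000: CF_t = 30.000000, DF = 0.809626, PV = 24.288781
  t = 9.0000: CF_t = 30.000000, DF = 0.799631, PV = 23.988919
  t = 9.5000: CF_t = 30.000000, DF = 0.789759, PV = 23.692760
  t = 10.0000: CF_t = 1030.000000, DF = 0.780009, PV = 803.408805
Price P = sum_t PV_t = 1307.988032
Macaulay numerator sum_t t * PV_t:
  t * PV_t at t = 0.5000: 14.814815
  t * PV_t at t = 1.0000: 29.263832
  t * PV_t at t = 1.5000: 43.353825
  t * PV_t at t = 2.0000: 57.091457
  t * PV_t at t = 2.5000: 70.483280
  t * PV_t at t = 3.0000: 83.535739
  t * PV_t at t = 3.5000: 96.255172
  t * PV_t at t = 4.0000: 108.647814
  t * PV_t at t = 4.5000: 120.719793
  t * PV_t at t = 5.0000: 132.477139
  t * PV_t at t = 5.5000: 143.925781
  t * PV_t at t = 6.0000: 155.071548
  t * PV_t at t = 6.5000: 165.920175
  t * PV_t at t = 7.0000: 176.477299
  t * PV_t at t = 7.5000: 186.748465
  t * PV_t at t = 8.0000: 196.739123
  t * PV_t at t = 8.5000: 206.454635
  t * PV_t at t = 9.0000: 215.900272
  t * PV_t at t = 9.5000: 225.081217
  t * PV_t at t = 10.0000: 8034.088048
Macaulay duration D = (sum_t t * PV_t) / P = 10463.049427 / 1307.988032 = 7.999346


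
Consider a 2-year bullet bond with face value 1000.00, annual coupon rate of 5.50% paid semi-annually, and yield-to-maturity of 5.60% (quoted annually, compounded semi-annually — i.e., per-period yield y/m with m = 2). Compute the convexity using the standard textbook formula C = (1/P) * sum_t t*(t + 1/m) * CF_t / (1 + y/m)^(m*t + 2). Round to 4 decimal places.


Answer: Convexity = 4.4829

Derivation:
Coupon per period c = face * coupon_rate / m = 27.500000
Periods per year m = 2; per-period yield y/m = 0.028000
Number of cashflows N = 4
Cashflows (t years, CF_t, discount factor 1/(1+y/m)^(m*t), PV):
  t = 0.5000: CF_t = 27.500000, DF = 0.972763, PV = 26.750973
  t = 1.0000: CF_t = 27.500000, DF = 0.946267, PV = 26.022347
  t = 1.5000: CF_t = 27.500000, DF = 0.920493, PV = 25.313567
  t = 2.0000: CF_t = 1027.500000, DF = 0.895422, PV = 920.045641
Price P = sum_t PV_t = 998.132528
Convexity numerator sum_t t*(t + 1/m) * CF_t / (1+y/m)^(m*t + 2):
  t = 0.5000: term = 12.656784
  t = 1.0000: term = 36.936139
  t = 1.5000: term = 71.860192
  t = 2.0000: term = 4353.044902
Convexity = (1/P) * sum = 4474.498016 / 998.132528 = 4.482870


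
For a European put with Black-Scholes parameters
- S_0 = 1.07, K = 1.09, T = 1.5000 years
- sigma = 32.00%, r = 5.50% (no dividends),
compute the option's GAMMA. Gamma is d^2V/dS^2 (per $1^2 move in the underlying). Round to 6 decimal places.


d1 = 0.3592098942; d2 = -0.0327084646
phi(d1) = 0.3740168582; exp(-qT) = 1.0000000000; exp(-rT) = 0.9208114379
Gamma = exp(-qT) * phi(d1) / (S * sigma * sqrt(T)) = 1.0000000000 * 0.3740168582 / (1.0700 * 0.3200 * 1.2247448714) = 0.891891

Answer: Gamma = 0.891891


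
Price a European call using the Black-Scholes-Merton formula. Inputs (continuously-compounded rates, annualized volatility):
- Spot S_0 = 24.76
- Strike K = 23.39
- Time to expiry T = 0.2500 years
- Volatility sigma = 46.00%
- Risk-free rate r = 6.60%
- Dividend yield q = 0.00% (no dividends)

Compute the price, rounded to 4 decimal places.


d1 = (ln(S/K) + (r - q + 0.5*sigma^2) * T) / (sigma * sqrt(T)) = 0.43422116
d2 = d1 - sigma * sqrt(T) = 0.20422116
exp(-rT) = 0.98363538; exp(-qT) = 1.00000000
C = S_0 * exp(-qT) * N(d1) - K * exp(-rT) * N(d2)
N(d1) = 0.66793608; N(d2) = 0.58090966
C = 24.7600 * 1.00000000 * 0.66793608 - 23.3900 * 0.98363538 * 0.58090966 = 3.1730

Answer: Price = 3.1730


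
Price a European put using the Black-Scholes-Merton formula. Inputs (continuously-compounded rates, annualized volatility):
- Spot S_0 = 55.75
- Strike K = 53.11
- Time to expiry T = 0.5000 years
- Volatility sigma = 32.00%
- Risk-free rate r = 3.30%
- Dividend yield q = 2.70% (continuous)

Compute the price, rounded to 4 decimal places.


d1 = (ln(S/K) + (r - q + 0.5*sigma^2) * T) / (sigma * sqrt(T)) = 0.34079089
d2 = d1 - sigma * sqrt(T) = 0.11451672
exp(-rT) = 0.98363538; exp(-qT) = 0.98659072
P = K * exp(-rT) * N(-d2) - S_0 * exp(-qT) * N(-d1)
N(-d1) = 0.36663050; N(-d2) = 0.45441410
P = 53.1100 * 0.98363538 * 0.45441410 - 55.7500 * 0.98659072 * 0.36663050 = 3.5734

Answer: Price = 3.5734


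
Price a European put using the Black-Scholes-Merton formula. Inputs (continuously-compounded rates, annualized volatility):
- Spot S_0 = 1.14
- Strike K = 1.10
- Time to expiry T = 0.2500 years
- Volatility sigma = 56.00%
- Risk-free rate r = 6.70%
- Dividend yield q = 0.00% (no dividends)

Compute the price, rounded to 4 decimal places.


Answer: Price = 0.0967

Derivation:
d1 = (ln(S/K) + (r - q + 0.5*sigma^2) * T) / (sigma * sqrt(T)) = 0.32738601
d2 = d1 - sigma * sqrt(T) = 0.04738601
exp(-rT) = 0.98338950; exp(-qT) = 1.00000000
P = K * exp(-rT) * N(-d2) - S_0 * exp(-qT) * N(-d1)
N(-d1) = 0.37168797; N(-d2) = 0.48110279
P = 1.1000 * 0.98338950 * 0.48110279 - 1.1400 * 1.00000000 * 0.37168797 = 0.0967


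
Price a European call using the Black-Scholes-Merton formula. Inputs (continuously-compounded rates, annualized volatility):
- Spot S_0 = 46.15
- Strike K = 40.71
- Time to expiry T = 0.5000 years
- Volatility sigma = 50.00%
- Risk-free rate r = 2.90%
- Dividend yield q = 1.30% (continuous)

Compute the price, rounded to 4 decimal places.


Answer: Price = 9.3147

Derivation:
d1 = (ln(S/K) + (r - q + 0.5*sigma^2) * T) / (sigma * sqrt(T)) = 0.55415449
d2 = d1 - sigma * sqrt(T) = 0.20060110
exp(-rT) = 0.98560462; exp(-qT) = 0.99352108
C = S_0 * exp(-qT) * N(d1) - K * exp(-rT) * N(d2)
N(d1) = 0.71026344; N(d2) = 0.57949475
C = 46.1500 * 0.99352108 * 0.71026344 - 40.7100 * 0.98560462 * 0.57949475 = 9.3147


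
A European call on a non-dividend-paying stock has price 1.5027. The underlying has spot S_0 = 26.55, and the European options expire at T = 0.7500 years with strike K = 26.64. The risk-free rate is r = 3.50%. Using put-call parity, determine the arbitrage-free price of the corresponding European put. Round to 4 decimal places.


Answer: Put price = 0.9025

Derivation:
Put-call parity: C - P = S_0 * exp(-qT) - K * exp(-rT).
S_0 * exp(-qT) = 26.5500 * 1.00000000 = 26.55000000
K * exp(-rT) = 26.6400 * 0.97409154 = 25.94979853
P = C - S*exp(-qT) + K*exp(-rT)
P = 1.5027 - 26.55000000 + 25.94979853 = 0.9025


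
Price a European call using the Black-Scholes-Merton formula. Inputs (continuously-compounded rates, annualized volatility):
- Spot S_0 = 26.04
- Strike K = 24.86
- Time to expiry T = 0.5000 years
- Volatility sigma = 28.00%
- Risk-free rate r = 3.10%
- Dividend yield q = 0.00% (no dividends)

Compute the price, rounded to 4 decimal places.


d1 = (ln(S/K) + (r - q + 0.5*sigma^2) * T) / (sigma * sqrt(T)) = 0.41150448
d2 = d1 - sigma * sqrt(T) = 0.21351459
exp(-rT) = 0.98461951; exp(-qT) = 1.00000000
C = S_0 * exp(-qT) * N(d1) - K * exp(-rT) * N(d2)
N(d1) = 0.65964867; N(d2) = 0.58453719
C = 26.0400 * 1.00000000 * 0.65964867 - 24.8600 * 0.98461951 * 0.58453719 = 2.8692

Answer: Price = 2.8692


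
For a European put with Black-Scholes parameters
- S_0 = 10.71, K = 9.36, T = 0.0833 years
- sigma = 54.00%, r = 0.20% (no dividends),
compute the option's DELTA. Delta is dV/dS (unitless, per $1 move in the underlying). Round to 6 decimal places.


Answer: Delta = -0.172718

Derivation:
d1 = 0.9434785568; d2 = 0.7876251642
phi(d1) = 0.2556324964; exp(-qT) = 1.0000000000; exp(-rT) = 0.9998334139
N(-d1) = 0.1727180892
Delta = -exp(-qT) * N(-d1) = -1.0000000000 * 0.1727180892 = -0.172718


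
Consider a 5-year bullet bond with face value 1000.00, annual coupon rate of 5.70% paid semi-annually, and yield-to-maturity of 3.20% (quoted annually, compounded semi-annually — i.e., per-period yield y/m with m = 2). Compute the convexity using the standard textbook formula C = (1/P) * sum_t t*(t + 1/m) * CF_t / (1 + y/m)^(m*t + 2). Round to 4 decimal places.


Coupon per period c = face * coupon_rate / m = 28.500000
Periods per year m = 2; per-period yield y/m = 0.016000
Number of cashflows N = 10
Cashflows (t years, CF_t, discount factor 1/(1+y/m)^(m*t), PV):
  t = 0.5000: CF_t = 28.500000, DF = 0.984252, PV = 28.051181
  t = 1.0000: CF_t = 28.500000, DF = 0.968752, PV = 27.609430
  t = 1.5000: CF_t = 28.500000, DF = 0.953496, PV = 27.174636
  t = 2.0000: CF_t = 28.500000, DF = 0.938480, PV = 26.746689
  t = 2.5000: CF_t = 28.500000, DF = 0.923701, PV = 26.325481
  t = 3.0000: CF_t = 28.500000, DF = 0.909155, PV = 25.910907
  t = 3.5000: CF_t = 28.500000, DF = 0.894837, PV = 25.502861
  t = 4.0000: CF_t = 28.500000, DF = 0.880745, PV = 25.101241
  t = 4.5000: CF_t = 28.500000, DF = 0.866875, PV = 24.705946
  t = 5.0000: CF_t = 1028.500000, DF = 0.853224, PV = 877.540596
Price P = sum_t PV_t = 1114.668969
Convexity numerator sum_t t*(t + 1/m) * CF_t / (1+y/m)^(m*t + 2):
  t = 0.5000: term = 13.587318
  t = 1.0000: term = 40.120034
  t = 1.5000: term = 78.976444
  t = 2.0000: term = 129.554534
  t = 2.5000: term = 191.271458
  t = 3.0000: term = 263.563032
  t = 3.5000: term = 345.883245
  t = 4.0000: term = 437.703768
  t = 4.5000: term = 538.513495
  t = 5.0000: term = 23378.276697
Convexity = (1/P) * sum = 25417.450024 / 1114.668969 = 22.802689

Answer: Convexity = 22.8027


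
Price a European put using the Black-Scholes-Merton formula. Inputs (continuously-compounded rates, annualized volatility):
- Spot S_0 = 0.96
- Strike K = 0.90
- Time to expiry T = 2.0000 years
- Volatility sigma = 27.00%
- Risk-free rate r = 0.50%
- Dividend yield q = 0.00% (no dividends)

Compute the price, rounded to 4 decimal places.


Answer: Price = 0.1083

Derivation:
d1 = (ln(S/K) + (r - q + 0.5*sigma^2) * T) / (sigma * sqrt(T)) = 0.38612881
d2 = d1 - sigma * sqrt(T) = 0.00429115
exp(-rT) = 0.99004983; exp(-qT) = 1.00000000
P = K * exp(-rT) * N(-d2) - S_0 * exp(-qT) * N(-d1)
N(-d1) = 0.34970064; N(-d2) = 0.49828809
P = 0.9000 * 0.99004983 * 0.49828809 - 0.9600 * 1.00000000 * 0.34970064 = 0.1083


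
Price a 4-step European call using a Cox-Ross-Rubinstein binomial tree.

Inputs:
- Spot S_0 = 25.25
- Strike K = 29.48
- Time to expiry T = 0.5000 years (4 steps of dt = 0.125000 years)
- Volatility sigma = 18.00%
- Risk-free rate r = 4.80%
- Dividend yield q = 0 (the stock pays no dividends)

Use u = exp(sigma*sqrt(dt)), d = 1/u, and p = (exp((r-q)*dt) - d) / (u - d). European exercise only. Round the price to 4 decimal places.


Answer: Price = V(0,0) = 0.2404

Derivation:
dt = T/N = 0.125000
u = exp(sigma*sqrt(dt)) = 1.065708; d = 1/u = 0.938343
p = (exp((r-q)*dt) - d) / (u - d) = 0.531346
Discount per step: exp(-r*dt) = 0.994018
Stock lattice S(k, i) with i counting down-moves:
  k=0: S(0,0) = 25.2500
  k=1: S(1,0) = 26.9091; S(1,1) = 23.6932
  k=2: S(2,0) = 28.6773; S(2,1) = 25.2500; S(2,2) = 22.2323
  k=3: S(3,0) = 30.5616; S(3,1) = 26.9091; S(3,2) = 23.6932; S(3,3) = 20.8615
  k=4: S(4,0) = 32.5698; S(4,1) = 28.6773; S(4,2) = 25.2500; S(4,3) = 22.2323; S(4,4) = 19.5753
Terminal payoffs V(N, i) = max(S_T - K, 0):
  V(4,0) = 3.089771; V(4,1) = 0.000000; V(4,2) = 0.000000; V(4,3) = 0.000000; V(4,4) = 0.000000
Backward induction: V(k, i) = exp(-r*dt) * [p * V(k+1, i) + (1-p) * V(k+1, i+1)].
  V(3,0) = exp(-r*dt) * [p*3.089771 + (1-p)*0.000000] = 1.631916
  V(3,1) = exp(-r*dt) * [p*0.000000 + (1-p)*0.000000] = 0.000000
  V(3,2) = exp(-r*dt) * [p*0.000000 + (1-p)*0.000000] = 0.000000
  V(3,3) = exp(-r*dt) * [p*0.000000 + (1-p)*0.000000] = 0.000000
  V(2,0) = exp(-r*dt) * [p*1.631916 + (1-p)*0.000000] = 0.861924
  V(2,1) = exp(-r*dt) * [p*0.000000 + (1-p)*0.000000] = 0.000000
  V(2,2) = exp(-r*dt) * [p*0.000000 + (1-p)*0.000000] = 0.000000
  V(1,0) = exp(-r*dt) * [p*0.861924 + (1-p)*0.000000] = 0.455240
  V(1,1) = exp(-r*dt) * [p*0.000000 + (1-p)*0.000000] = 0.000000
  V(0,0) = exp(-r*dt) * [p*0.455240 + (1-p)*0.000000] = 0.240443


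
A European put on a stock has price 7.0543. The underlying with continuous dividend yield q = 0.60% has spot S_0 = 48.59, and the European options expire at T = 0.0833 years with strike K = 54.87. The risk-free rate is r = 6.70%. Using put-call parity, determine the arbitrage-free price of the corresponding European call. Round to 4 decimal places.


Put-call parity: C - P = S_0 * exp(-qT) - K * exp(-rT).
S_0 * exp(-qT) = 48.5900 * 0.99950032 = 48.56572079
K * exp(-rT) = 54.8700 * 0.99443445 = 54.56461802
C = P + S*exp(-qT) - K*exp(-rT)
C = 7.0543 + 48.56572079 - 54.56461802 = 1.0554

Answer: Call price = 1.0554


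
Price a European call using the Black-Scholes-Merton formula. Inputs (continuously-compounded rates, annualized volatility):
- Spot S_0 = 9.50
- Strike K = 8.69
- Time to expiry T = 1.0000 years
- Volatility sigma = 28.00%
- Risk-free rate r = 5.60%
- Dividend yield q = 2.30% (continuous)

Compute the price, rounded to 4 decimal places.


Answer: Price = 1.5984

Derivation:
d1 = (ln(S/K) + (r - q + 0.5*sigma^2) * T) / (sigma * sqrt(T)) = 0.57613878
d2 = d1 - sigma * sqrt(T) = 0.29613878
exp(-rT) = 0.94553914; exp(-qT) = 0.97726248
C = S_0 * exp(-qT) * N(d1) - K * exp(-rT) * N(d2)
N(d1) = 0.71773931; N(d2) = 0.61643795
C = 9.5000 * 0.97726248 * 0.71773931 - 8.6900 * 0.94553914 * 0.61643795 = 1.5984


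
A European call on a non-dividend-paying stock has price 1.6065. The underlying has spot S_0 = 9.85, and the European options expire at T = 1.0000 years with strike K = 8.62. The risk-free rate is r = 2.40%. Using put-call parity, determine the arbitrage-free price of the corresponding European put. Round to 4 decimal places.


Answer: Put price = 0.1721

Derivation:
Put-call parity: C - P = S_0 * exp(-qT) - K * exp(-rT).
S_0 * exp(-qT) = 9.8500 * 1.00000000 = 9.85000000
K * exp(-rT) = 8.6200 * 0.97628571 = 8.41558282
P = C - S*exp(-qT) + K*exp(-rT)
P = 1.6065 - 9.85000000 + 8.41558282 = 0.1721


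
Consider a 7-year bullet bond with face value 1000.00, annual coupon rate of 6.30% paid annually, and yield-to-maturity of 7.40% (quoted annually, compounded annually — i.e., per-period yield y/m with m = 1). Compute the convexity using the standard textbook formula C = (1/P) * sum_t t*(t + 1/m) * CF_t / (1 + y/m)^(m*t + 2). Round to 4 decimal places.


Coupon per period c = face * coupon_rate / m = 63.000000
Periods per year m = 1; per-period yield y/m = 0.074000
Number of cashflows N = 7
Cashflows (t years, CF_t, discount factor 1/(1+y/m)^(m*t), PV):
  t = 1.0000: CF_t = 63.000000, DF = 0.931099, PV = 58.659218
  t = 2.0000: CF_t = 63.000000, DF = 0.866945, PV = 54.617521
  t = 3.0000: CF_t = 63.000000, DF = 0.807211, PV = 50.854303
  t = 4.0000: CF_t = 63.000000, DF = 0.751593, PV = 47.350375
  t = 5.0000: CF_t = 63.000000, DF = 0.699808, PV = 44.087873
  t = 6.0000: CF_t = 63.000000, DF = 0.651590, PV = 41.050161
  t = 7.0000: CF_t = 1063.000000, DF = 0.606694, PV = 644.916213
Price P = sum_t PV_t = 941.535663
Convexity numerator sum_t t*(t + 1/m) * CF_t / (1+y/m)^(m*t + 2):
  t = 1.0000: term = 101.708606
  t = 2.0000: term = 284.102251
  t = 3.0000: term = 529.054471
  t = 4.0000: term = 821.003213
  t = 5.0000: term = 1146.652533
  t = 6.0000: term = 1494.705350
  t = 7.0000: term = 31309.977769
Convexity = (1/P) * sum = 35687.204192 / 941.535663 = 37.903189

Answer: Convexity = 37.9032


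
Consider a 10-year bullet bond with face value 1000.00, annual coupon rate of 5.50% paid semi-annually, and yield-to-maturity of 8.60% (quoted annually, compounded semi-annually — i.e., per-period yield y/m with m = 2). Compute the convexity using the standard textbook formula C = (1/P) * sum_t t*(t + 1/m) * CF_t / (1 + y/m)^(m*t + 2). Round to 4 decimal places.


Answer: Convexity = 65.4032

Derivation:
Coupon per period c = face * coupon_rate / m = 27.500000
Periods per year m = 2; per-period yield y/m = 0.043000
Number of cashflows N = 20
Cashflows (t years, CF_t, discount factor 1/(1+y/m)^(m*t), PV):
  t = 0.5000: CF_t = 27.500000, DF = 0.958773, PV = 26.366251
  t = 1.0000: CF_t = 27.500000, DF = 0.919245, PV = 25.279244
  t = 1.5000: CF_t = 27.500000, DF = 0.881347, PV = 24.237051
  t = 2.0000: CF_t = 27.500000, DF = 0.845012, PV = 23.237824
  t = 2.5000: CF_t = 27.500000, DF = 0.810174, PV = 22.279793
  t = 3.0000: CF_t = 27.500000, DF = 0.776773, PV = 21.361259
  t = 3.5000: CF_t = 27.500000, DF = 0.744749, PV = 20.480593
  t = 4.0000: CF_t = 27.500000, DF = 0.714045, PV = 19.636235
  t = 4.5000: CF_t = 27.500000, DF = 0.684607, PV = 18.826688
  t = 5.0000: CF_t = 27.500000, DF = 0.656382, PV = 18.050516
  t = 5.5000: CF_t = 27.500000, DF = 0.629322, PV = 17.306343
  t = 6.0000: CF_t = 27.500000, DF = 0.603376, PV = 16.592850
  t = 6.5000: CF_t = 27.500000, DF = 0.578501, PV = 15.908773
  t = 7.0000: CF_t = 27.500000, DF = 0.554651, PV = 15.252898
  t = 7.5000: CF_t = 27.500000, DF = 0.531784, PV = 14.624064
  t = 8.0000: CF_t = 27.500000, DF = 0.509860, PV = 14.021154
  t = 8.5000: CF_t = 27.500000, DF = 0.488840, PV = 13.443101
  t = 9.0000: CF_t = 27.500000, DF = 0.468687, PV = 12.888879
  t = 9.5000: CF_t = 27.500000, DF = 0.449364, PV = 12.357506
  t = 10.0000: CF_t = 1027.500000, DF = 0.430838, PV = 442.685872
Price P = sum_t PV_t = 794.836893
Convexity numerator sum_t t*(t + 1/m) * CF_t / (1+y/m)^(m*t + 2):
  t = 0.5000: term = 12.118525
  t = 1.0000: term = 34.856736
  t = 1.5000: term = 66.839379
  t = 2.0000: term = 106.806294
  t = 2.5000: term = 153.604450
  t = 3.0000: term = 206.180470
  t = 3.5000: term = 263.573627
  t = 4.0000: term = 324.909279
  t = 4.5000: term = 389.392712
  t = 5.0000: term = 456.303381
  t = 5.5000: term = 524.989508
  t = 6.0000: term = 594.863035
  t = 6.5000: term = 665.394894
  t = 7.0000: term = 736.110584
  t = 7.5000: term = 806.586040
  t = 8.0000: term = 876.443763
  t = 8.5000: term = 945.349217
  t = 9.0000: term = 1013.007452
  t = 9.5000: term = 1079.159957
  t = 10.0000: term = 42728.371825
Convexity = (1/P) * sum = 51984.861131 / 794.836893 = 65.403181


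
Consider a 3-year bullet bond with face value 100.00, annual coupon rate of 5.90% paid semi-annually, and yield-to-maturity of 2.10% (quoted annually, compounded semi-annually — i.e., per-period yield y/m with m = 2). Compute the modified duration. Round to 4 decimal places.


Answer: Modified duration = 2.7763

Derivation:
Coupon per period c = face * coupon_rate / m = 2.950000
Periods per year m = 2; per-period yield y/m = 0.010500
Number of cashflows N = 6
Cashflows (t years, CF_t, discount factor 1/(1+y/m)^(m*t), PV):
  t = 0.5000: CF_t = 2.950000, DF = 0.989609, PV = 2.919347
  t = 1.0000: CF_t = 2.950000, DF = 0.979326, PV = 2.889012
  t = 1.5000: CF_t = 2.950000, DF = 0.969150, PV = 2.858993
  t = 2.0000: CF_t = 2.950000, DF = 0.959080, PV = 2.829285
  t = 2.5000: CF_t = 2.950000, DF = 0.949114, PV = 2.799887
  t = 3.0000: CF_t = 102.950000, DF = 0.939252, PV = 96.695985
Price P = sum_t PV_t = 110.992509
First compute Macaulay numerator sum_t t * PV_t:
  t * PV_t at t = 0.5000: 1.459673
  t * PV_t at t = 1.0000: 2.889012
  t * PV_t at t = 1.5000: 4.288489
  t * PV_t at t = 2.0000: 5.658571
  t * PV_t at t = 2.5000: 6.999716
  t * PV_t at t = 3.0000: 290.087956
Macaulay duration D = 311.383418 / 110.992509 = 2.805445
Modified duration = D / (1 + y/m) = 2.805445 / (1 + 0.010500) = 2.776294


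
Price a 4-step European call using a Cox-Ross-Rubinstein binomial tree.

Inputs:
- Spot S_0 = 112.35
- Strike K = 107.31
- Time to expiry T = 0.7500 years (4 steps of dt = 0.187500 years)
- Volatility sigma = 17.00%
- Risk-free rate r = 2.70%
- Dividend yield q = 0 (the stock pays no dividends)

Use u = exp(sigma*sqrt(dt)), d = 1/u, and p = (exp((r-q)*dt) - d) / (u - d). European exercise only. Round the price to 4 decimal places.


Answer: Price = V(0,0) = 10.8315

Derivation:
dt = T/N = 0.187500
u = exp(sigma*sqrt(dt)) = 1.076389; d = 1/u = 0.929032
p = (exp((r-q)*dt) - d) / (u - d) = 0.516048
Discount per step: exp(-r*dt) = 0.994950
Stock lattice S(k, i) with i counting down-moves:
  k=0: S(0,0) = 112.3500
  k=1: S(1,0) = 120.9323; S(1,1) = 104.3767
  k=2: S(2,0) = 130.1703; S(2,1) = 112.3500; S(2,2) = 96.9693
  k=3: S(3,0) = 140.1139; S(3,1) = 120.9323; S(3,2) = 104.3767; S(3,3) = 90.0876
  k=4: S(4,0) = 150.8171; S(4,1) = 130.1703; S(4,2) = 112.3500; S(4,3) = 96.9693; S(4,4) = 83.6943
Terminal payoffs V(N, i) = max(S_T - K, 0):
  V(4,0) = 43.507069; V(4,1) = 22.860264; V(4,2) = 5.040000; V(4,3) = 0.000000; V(4,4) = 0.000000
Backward induction: V(k, i) = exp(-r*dt) * [p * V(k+1, i) + (1-p) * V(k+1, i+1)].
  V(3,0) = exp(-r*dt) * [p*43.507069 + (1-p)*22.860264] = 33.345758
  V(3,1) = exp(-r*dt) * [p*22.860264 + (1-p)*5.040000] = 14.164217
  V(3,2) = exp(-r*dt) * [p*5.040000 + (1-p)*0.000000] = 2.587746
  V(3,3) = exp(-r*dt) * [p*0.000000 + (1-p)*0.000000] = 0.000000
  V(2,0) = exp(-r*dt) * [p*33.345758 + (1-p)*14.164217] = 23.941296
  V(2,1) = exp(-r*dt) * [p*14.164217 + (1-p)*2.587746] = 8.518522
  V(2,2) = exp(-r*dt) * [p*2.587746 + (1-p)*0.000000] = 1.328657
  V(1,0) = exp(-r*dt) * [p*23.941296 + (1-p)*8.518522] = 16.394202
  V(1,1) = exp(-r*dt) * [p*8.518522 + (1-p)*1.328657] = 5.013525
  V(0,0) = exp(-r*dt) * [p*16.394202 + (1-p)*5.013525] = 10.831523


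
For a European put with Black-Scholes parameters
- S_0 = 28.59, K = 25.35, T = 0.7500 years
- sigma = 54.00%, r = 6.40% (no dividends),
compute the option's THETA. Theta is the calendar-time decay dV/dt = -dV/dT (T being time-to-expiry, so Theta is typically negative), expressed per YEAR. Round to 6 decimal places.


d1 = 0.5936620743; d2 = 0.1260083562
phi(d1) = 0.3344874689; exp(-qT) = 1.0000000000; exp(-rT) = 0.9531337871
Theta = -S*exp(-qT)*phi(d1)*sigma/(2*sqrt(T)) + r*K*exp(-rT)*N(-d2) - q*S*exp(-qT)*N(-d1)
N(-d1) = 0.2763690771; N(-d2) = 0.4498626550; sqrt(T) = 0.8660254038
Term 1 = -28.5900 * 1.0000000000 * 0.3344874689 * 0.5400 / (2 * 0.8660254038) = -2.9814473194
Term 2 = 0.0640 * 25.3500 * 0.9531337871 * 0.4498626550 = 0.6956515299
Term 3 = 0 (no dividend yield, q = 0)
Theta = -2.9814473194 + (0.6956515299) + (0.0000000000) = -2.285796

Answer: Theta = -2.285796


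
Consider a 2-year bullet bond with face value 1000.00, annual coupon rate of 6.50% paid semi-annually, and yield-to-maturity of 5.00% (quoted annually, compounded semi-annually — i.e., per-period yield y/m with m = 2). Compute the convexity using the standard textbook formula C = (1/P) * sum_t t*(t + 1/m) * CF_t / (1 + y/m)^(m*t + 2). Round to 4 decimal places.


Answer: Convexity = 4.4709

Derivation:
Coupon per period c = face * coupon_rate / m = 32.500000
Periods per year m = 2; per-period yield y/m = 0.025000
Number of cashflows N = 4
Cashflows (t years, CF_t, discount factor 1/(1+y/m)^(m*t), PV):
  t = 0.5000: CF_t = 32.500000, DF = 0.975610, PV = 31.707317
  t = 1.0000: CF_t = 32.500000, DF = 0.951814, PV = 30.933968
  t = 1.5000: CF_t = 32.500000, DF = 0.928599, PV = 30.179481
  t = 2.0000: CF_t = 1032.500000, DF = 0.905951, PV = 935.394041
Price P = sum_t PV_t = 1028.214807
Convexity numerator sum_t t*(t + 1/m) * CF_t / (1+y/m)^(m*t + 2):
  t = 0.5000: term = 15.089740
  t = 1.0000: term = 44.165094
  t = 1.5000: term = 86.175793
  t = 2.0000: term = 4451.607571
Convexity = (1/P) * sum = 4597.038198 / 1028.214807 = 4.470893


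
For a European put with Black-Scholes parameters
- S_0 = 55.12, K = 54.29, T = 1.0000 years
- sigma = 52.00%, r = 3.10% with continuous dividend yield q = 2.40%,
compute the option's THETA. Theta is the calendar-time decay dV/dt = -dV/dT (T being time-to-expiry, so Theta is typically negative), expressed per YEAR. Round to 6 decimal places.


d1 = 0.3026395746; d2 = -0.2173604254
phi(d1) = 0.3810845970; exp(-qT) = 0.9762857098; exp(-rT) = 0.9694755731
Theta = -S*exp(-qT)*phi(d1)*sigma/(2*sqrt(T)) + r*K*exp(-rT)*N(-d2) - q*S*exp(-qT)*N(-d1)
N(-d1) = 0.3810822759; N(-d2) = 0.5860362651; sqrt(T) = 1.0000000000
Term 1 = -55.1200 * 0.9762857098 * 0.3810845970 * 0.5200 / (2 * 1.0000000000) = -5.3318863621
Term 2 = 0.0310 * 54.2900 * 0.9694755731 * 0.5860362651 = 0.9561871399
Term 3 = -0.0240 * 55.1200 * 0.9762857098 * 0.3810822759 = -0.4921711280
Theta = -5.3318863621 + (0.9561871399) + (-0.4921711280) = -4.867870

Answer: Theta = -4.867870


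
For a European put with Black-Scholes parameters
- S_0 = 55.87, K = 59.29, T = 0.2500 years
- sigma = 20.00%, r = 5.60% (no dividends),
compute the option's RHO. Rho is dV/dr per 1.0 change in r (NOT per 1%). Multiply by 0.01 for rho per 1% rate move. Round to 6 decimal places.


Answer: Rho = -10.127949

Derivation:
d1 = -0.4041309425; d2 = -0.5041309425
phi(d1) = 0.3676589847; exp(-qT) = 1.0000000000; exp(-rT) = 0.9860975443
N(-d2) = 0.6929153178
Rho = -K*T*exp(-rT)*N(-d2) = -59.2900 * 0.2500 * 0.9860975443 * 0.6929153178 = -10.127949
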